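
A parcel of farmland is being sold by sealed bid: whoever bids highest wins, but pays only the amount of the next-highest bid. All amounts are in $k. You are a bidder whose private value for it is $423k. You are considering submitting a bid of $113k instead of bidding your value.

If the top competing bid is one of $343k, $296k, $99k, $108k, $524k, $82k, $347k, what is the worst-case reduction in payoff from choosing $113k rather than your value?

$127k

$343k: truthful gives $80k, deviation gives $0k → loss $80k.
$296k: truthful gives $127k, deviation gives $0k → loss $127k.
$99k: same outcome either way → loss $0k.
$108k: same outcome either way → loss $0k.
$524k: same outcome either way → loss $0k.
$82k: same outcome either way → loss $0k.
$347k: truthful gives $76k, deviation gives $0k → loss $76k.
Maximum loss: $127k.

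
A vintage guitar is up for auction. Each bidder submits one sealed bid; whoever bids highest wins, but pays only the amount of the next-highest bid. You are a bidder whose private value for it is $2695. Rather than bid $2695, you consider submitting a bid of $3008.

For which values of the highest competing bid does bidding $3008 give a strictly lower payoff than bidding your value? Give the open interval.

($2695, $3008)

If the competing bid is below $2695, both bids win at the same price — no difference.
If it is above $3008, both bids lose — no difference.
If it lies strictly between $2695 and $3008, bidding your value loses (payoff 0) while bidding $3008 wins at a price above your value (payoff negative).
So the deviation strictly hurts on the open interval ($2695, $3008).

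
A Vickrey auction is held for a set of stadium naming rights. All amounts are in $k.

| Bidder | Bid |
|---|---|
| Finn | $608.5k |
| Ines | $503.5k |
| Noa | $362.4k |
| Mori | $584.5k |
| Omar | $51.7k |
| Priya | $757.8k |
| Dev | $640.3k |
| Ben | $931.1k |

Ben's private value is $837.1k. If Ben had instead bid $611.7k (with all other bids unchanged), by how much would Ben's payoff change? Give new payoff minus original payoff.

−$79.3k

The highest bid among the other bidders is $757.8k; Ben's bid doesn't change that.
Original bid $931.1k: Ben is highest, pays the top rival bid $757.8k; payoff $837.1k − $757.8k = $79.3k.
Alternative bid $611.7k: Ben is not highest (top rival bid is $757.8k); payoff $0k.
Change in payoff = $0k − ($79.3k) = −$79.3k.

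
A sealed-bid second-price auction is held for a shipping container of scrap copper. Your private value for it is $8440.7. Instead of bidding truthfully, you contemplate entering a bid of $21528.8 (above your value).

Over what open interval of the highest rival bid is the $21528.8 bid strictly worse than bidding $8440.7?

($8440.7, $21528.8)

If the competing bid is below $8440.7, both bids win at the same price — no difference.
If it is above $21528.8, both bids lose — no difference.
If it lies strictly between $8440.7 and $21528.8, bidding your value loses (payoff 0) while bidding $21528.8 wins at a price above your value (payoff negative).
So the deviation strictly hurts on the open interval ($8440.7, $21528.8).
In a second-price auction your bid sets only whether you win, not what you pay, so bidding your true value is weakly dominant.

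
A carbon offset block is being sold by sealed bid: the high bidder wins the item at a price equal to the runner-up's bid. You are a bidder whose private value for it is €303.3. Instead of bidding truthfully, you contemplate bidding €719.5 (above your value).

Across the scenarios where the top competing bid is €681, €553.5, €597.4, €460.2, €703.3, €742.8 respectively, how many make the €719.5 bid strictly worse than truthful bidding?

5

The deviation hurts exactly when the highest competing bid lies strictly between €303.3 and €719.5 — overbidding then wins at a price above your value.
€681: inside the interval → strictly worse (loss €377.7).
€553.5: inside the interval → strictly worse (loss €250.2).
€597.4: inside the interval → strictly worse (loss €294.1).
€460.2: inside the interval → strictly worse (loss €156.9).
€703.3: inside the interval → strictly worse (loss €400).
€742.8: above both → same outcome either way.
Count: 5.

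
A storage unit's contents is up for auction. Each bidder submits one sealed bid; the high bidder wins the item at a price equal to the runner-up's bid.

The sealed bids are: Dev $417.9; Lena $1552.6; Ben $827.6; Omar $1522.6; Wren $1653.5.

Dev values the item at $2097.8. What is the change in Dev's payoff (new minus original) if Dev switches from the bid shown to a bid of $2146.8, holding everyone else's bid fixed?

The highest bid among the other bidders is $1653.5; Dev's bid doesn't change that.
Original bid $417.9: Dev is not highest (top rival bid is $1653.5); payoff $0.
Alternative bid $2146.8: Dev is highest, pays the top rival bid $1653.5; payoff $2097.8 − $1653.5 = $444.3.
Change in payoff = $444.3 − ($0) = $444.3.

$444.3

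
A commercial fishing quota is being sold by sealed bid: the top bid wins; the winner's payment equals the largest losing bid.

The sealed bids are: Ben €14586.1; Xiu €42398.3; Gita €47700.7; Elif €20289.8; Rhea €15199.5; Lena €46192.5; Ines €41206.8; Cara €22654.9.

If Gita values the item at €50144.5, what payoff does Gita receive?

€3952

Highest bid: Gita at €47700.7, so Gita wins.
Second-highest bid: Lena at €46192.5 — that is the price the winner pays.
Gita's payoff = value − price = €50144.5 − €46192.5 = €3952.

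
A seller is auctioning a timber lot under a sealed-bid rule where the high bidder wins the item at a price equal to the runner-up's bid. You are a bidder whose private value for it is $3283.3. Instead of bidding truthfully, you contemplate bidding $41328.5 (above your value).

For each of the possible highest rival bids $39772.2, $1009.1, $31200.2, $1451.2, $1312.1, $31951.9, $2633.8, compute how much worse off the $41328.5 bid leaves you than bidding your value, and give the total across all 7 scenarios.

$93074.4

The deviation costs you only when the competing bid falls strictly between $3283.3 and $41328.5; elsewhere both bids give the same outcome.
$39772.2: truthful payoff $0, deviation payoff −$36488.9 → loss $36488.9.
$1009.1: outcomes coincide → loss $0.
$31200.2: truthful payoff $0, deviation payoff −$27916.9 → loss $27916.9.
$1451.2: outcomes coincide → loss $0.
$1312.1: outcomes coincide → loss $0.
$31951.9: truthful payoff $0, deviation payoff −$28668.6 → loss $28668.6.
$2633.8: outcomes coincide → loss $0.
Total loss = $36488.9 + $27916.9 + $28668.6 = $93074.4.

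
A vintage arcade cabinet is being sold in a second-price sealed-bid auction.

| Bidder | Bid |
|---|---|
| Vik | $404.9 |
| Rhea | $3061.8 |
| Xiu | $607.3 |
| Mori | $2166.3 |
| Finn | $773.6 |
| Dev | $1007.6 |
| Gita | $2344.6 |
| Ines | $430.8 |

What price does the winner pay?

Highest bid: Rhea at $3061.8, so Rhea wins.
Second-highest bid: Gita at $2344.6 — that is the price the winner pays.

$2344.6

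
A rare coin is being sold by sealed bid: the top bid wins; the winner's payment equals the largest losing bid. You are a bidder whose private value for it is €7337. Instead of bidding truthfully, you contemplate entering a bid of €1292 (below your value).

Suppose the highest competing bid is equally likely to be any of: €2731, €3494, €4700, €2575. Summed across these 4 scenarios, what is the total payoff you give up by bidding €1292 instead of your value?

€15848

The deviation costs you only when the competing bid falls strictly between €1292 and €7337; elsewhere both bids give the same outcome.
€2731: truthful payoff €4606, deviation payoff €0 → loss €4606.
€3494: truthful payoff €3843, deviation payoff €0 → loss €3843.
€4700: truthful payoff €2637, deviation payoff €0 → loss €2637.
€2575: truthful payoff €4762, deviation payoff €0 → loss €4762.
Total loss = €4606 + €3843 + €2637 + €4762 = €15848.
Because the price is fixed by the runner-up's bid, deviating from your value can only change a good outcome into a bad one — never the reverse.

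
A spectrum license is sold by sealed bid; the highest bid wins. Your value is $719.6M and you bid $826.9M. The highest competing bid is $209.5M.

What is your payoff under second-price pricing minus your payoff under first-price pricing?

$617.4M

You have the highest bid, so you win under either rule.
Second-price: pay $209.5M → payoff $510.1M.
First-price: pay your own bid $826.9M → payoff −$107.3M.
Difference = $510.1M − (−$107.3M) = $617.4M.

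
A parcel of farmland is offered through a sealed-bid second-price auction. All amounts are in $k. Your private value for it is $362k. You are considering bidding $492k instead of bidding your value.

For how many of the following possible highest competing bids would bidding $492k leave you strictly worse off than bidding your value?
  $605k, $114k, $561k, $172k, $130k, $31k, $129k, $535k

0

The deviation hurts exactly when the highest competing bid lies strictly between $362k and $492k — overbidding then wins at a price above your value.
$605k: above both → same outcome either way.
$114k: below both → same outcome either way.
$561k: above both → same outcome either way.
$172k: below both → same outcome either way.
$130k: below both → same outcome either way.
$31k: below both → same outcome either way.
$129k: below both → same outcome either way.
$535k: above both → same outcome either way.
Count: 0.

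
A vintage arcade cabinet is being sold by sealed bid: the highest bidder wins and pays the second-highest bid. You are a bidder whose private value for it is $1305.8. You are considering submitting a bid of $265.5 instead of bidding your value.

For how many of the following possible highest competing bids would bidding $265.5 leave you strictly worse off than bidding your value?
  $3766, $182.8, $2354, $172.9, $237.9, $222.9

The deviation hurts exactly when the highest competing bid lies strictly between $265.5 and $1305.8 — underbidding then forfeits a profitable win.
$3766: above both → same outcome either way.
$182.8: below both → same outcome either way.
$2354: above both → same outcome either way.
$172.9: below both → same outcome either way.
$237.9: below both → same outcome either way.
$222.9: below both → same outcome either way.
Count: 0.

0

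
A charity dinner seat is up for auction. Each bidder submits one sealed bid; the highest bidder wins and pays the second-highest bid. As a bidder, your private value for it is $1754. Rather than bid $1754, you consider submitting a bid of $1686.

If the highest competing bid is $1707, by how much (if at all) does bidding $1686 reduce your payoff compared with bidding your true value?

Bidding your value $1754: you win (since $1754 > $1707) and pay $1707. Payoff $47.
Bidding $1686: you lose. Payoff $0.
The competing bid $1707 lies between your shaded bid and your value, so underbidding forfeits an item you could have won at a profitable price.
Loss from deviating = $47 − ($0) = $47.

$47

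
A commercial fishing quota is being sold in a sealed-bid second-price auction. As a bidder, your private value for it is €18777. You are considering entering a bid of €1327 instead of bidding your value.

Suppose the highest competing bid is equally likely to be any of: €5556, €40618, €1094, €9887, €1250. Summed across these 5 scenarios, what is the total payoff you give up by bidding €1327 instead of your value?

The deviation costs you only when the competing bid falls strictly between €1327 and €18777; elsewhere both bids give the same outcome.
€5556: truthful payoff €13221, deviation payoff €0 → loss €13221.
€40618: outcomes coincide → loss €0.
€1094: outcomes coincide → loss €0.
€9887: truthful payoff €8890, deviation payoff €0 → loss €8890.
€1250: outcomes coincide → loss €0.
Total loss = €13221 + €8890 = €22111.
Because the price is fixed by the runner-up's bid, deviating from your value can only change a good outcome into a bad one — never the reverse.

€22111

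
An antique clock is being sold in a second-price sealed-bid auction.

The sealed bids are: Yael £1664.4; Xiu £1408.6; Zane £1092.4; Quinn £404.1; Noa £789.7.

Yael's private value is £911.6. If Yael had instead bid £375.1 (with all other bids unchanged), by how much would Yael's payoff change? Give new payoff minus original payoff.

The highest bid among the other bidders is £1408.6; Yael's bid doesn't change that.
Original bid £1664.4: Yael is highest, pays the top rival bid £1408.6; payoff £911.6 − £1408.6 = −£497.
Alternative bid £375.1: Yael is not highest (top rival bid is £1408.6); payoff £0.
Change in payoff = £0 − (−£497) = £497.

£497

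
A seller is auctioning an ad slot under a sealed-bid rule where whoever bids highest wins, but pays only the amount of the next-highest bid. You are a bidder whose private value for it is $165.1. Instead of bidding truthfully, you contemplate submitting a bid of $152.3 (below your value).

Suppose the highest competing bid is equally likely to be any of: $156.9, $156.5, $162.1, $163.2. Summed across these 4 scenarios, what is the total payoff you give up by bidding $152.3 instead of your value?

The deviation costs you only when the competing bid falls strictly between $152.3 and $165.1; elsewhere both bids give the same outcome.
$156.9: truthful payoff $8.2, deviation payoff $0 → loss $8.2.
$156.5: truthful payoff $8.6, deviation payoff $0 → loss $8.6.
$162.1: truthful payoff $3, deviation payoff $0 → loss $3.
$163.2: truthful payoff $1.9, deviation payoff $0 → loss $1.9.
Total loss = $8.2 + $8.6 + $3 + $1.9 = $21.7.
In a second-price auction your bid sets only whether you win, not what you pay, so bidding your true value is weakly dominant.

$21.7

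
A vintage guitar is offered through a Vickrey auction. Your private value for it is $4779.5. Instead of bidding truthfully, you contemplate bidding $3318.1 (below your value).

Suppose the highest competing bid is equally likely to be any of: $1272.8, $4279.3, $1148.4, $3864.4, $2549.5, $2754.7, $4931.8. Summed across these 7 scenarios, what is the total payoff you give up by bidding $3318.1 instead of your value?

$1415.3

The deviation costs you only when the competing bid falls strictly between $3318.1 and $4779.5; elsewhere both bids give the same outcome.
$1272.8: outcomes coincide → loss $0.
$4279.3: truthful payoff $500.2, deviation payoff $0 → loss $500.2.
$1148.4: outcomes coincide → loss $0.
$3864.4: truthful payoff $915.1, deviation payoff $0 → loss $915.1.
$2549.5: outcomes coincide → loss $0.
$2754.7: outcomes coincide → loss $0.
$4931.8: outcomes coincide → loss $0.
Total loss = $500.2 + $915.1 = $1415.3.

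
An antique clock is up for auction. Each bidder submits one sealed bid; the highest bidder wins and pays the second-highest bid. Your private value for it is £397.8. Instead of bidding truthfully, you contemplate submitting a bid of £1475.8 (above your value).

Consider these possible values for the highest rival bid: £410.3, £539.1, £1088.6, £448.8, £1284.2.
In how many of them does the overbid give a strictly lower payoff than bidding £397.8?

5

The deviation hurts exactly when the highest competing bid lies strictly between £397.8 and £1475.8 — overbidding then wins at a price above your value.
£410.3: inside the interval → strictly worse (loss £12.5).
£539.1: inside the interval → strictly worse (loss £141.3).
£1088.6: inside the interval → strictly worse (loss £690.8).
£448.8: inside the interval → strictly worse (loss £51).
£1284.2: inside the interval → strictly worse (loss £886.4).
Count: 5.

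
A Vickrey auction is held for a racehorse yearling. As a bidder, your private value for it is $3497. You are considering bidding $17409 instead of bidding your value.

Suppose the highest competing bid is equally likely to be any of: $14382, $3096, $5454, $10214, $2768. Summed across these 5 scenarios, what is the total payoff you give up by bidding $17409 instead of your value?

The deviation costs you only when the competing bid falls strictly between $3497 and $17409; elsewhere both bids give the same outcome.
$14382: truthful payoff $0, deviation payoff −$10885 → loss $10885.
$3096: outcomes coincide → loss $0.
$5454: truthful payoff $0, deviation payoff −$1957 → loss $1957.
$10214: truthful payoff $0, deviation payoff −$6717 → loss $6717.
$2768: outcomes coincide → loss $0.
Total loss = $10885 + $1957 + $6717 = $19559.

$19559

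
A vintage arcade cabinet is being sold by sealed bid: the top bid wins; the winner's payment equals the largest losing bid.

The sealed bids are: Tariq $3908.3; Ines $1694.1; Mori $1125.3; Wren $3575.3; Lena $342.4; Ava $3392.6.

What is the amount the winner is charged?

$3575.3

Highest bid: Tariq at $3908.3, so Tariq wins.
Second-highest bid: Wren at $3575.3 — that is the price the winner pays.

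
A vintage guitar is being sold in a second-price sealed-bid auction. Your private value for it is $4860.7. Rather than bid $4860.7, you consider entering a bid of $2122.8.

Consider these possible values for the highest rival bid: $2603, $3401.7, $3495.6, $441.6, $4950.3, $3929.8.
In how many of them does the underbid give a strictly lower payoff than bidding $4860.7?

4

The deviation hurts exactly when the highest competing bid lies strictly between $2122.8 and $4860.7 — underbidding then forfeits a profitable win.
$2603: inside the interval → strictly worse (loss $2257.7).
$3401.7: inside the interval → strictly worse (loss $1459).
$3495.6: inside the interval → strictly worse (loss $1365.1).
$441.6: below both → same outcome either way.
$4950.3: above both → same outcome either way.
$3929.8: inside the interval → strictly worse (loss $930.9).
Count: 4.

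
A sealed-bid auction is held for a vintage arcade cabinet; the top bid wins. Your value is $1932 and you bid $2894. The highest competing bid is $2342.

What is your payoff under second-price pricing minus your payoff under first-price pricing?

You have the highest bid, so you win under either rule.
Second-price: pay $2342 → payoff −$410.
First-price: pay your own bid $2894 → payoff −$962.
Difference = −$410 − (−$962) = $552.

$552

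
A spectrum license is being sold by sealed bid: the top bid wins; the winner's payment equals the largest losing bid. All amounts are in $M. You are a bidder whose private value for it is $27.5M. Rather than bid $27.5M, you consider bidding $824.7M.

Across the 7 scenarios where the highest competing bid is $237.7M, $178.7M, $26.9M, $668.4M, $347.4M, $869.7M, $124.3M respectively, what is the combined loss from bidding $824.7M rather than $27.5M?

$1419M

The deviation costs you only when the competing bid falls strictly between $27.5M and $824.7M; elsewhere both bids give the same outcome.
$237.7M: truthful payoff $0M, deviation payoff −$210.2M → loss $210.2M.
$178.7M: truthful payoff $0M, deviation payoff −$151.2M → loss $151.2M.
$26.9M: outcomes coincide → loss $0M.
$668.4M: truthful payoff $0M, deviation payoff −$640.9M → loss $640.9M.
$347.4M: truthful payoff $0M, deviation payoff −$319.9M → loss $319.9M.
$869.7M: outcomes coincide → loss $0M.
$124.3M: truthful payoff $0M, deviation payoff −$96.8M → loss $96.8M.
Total loss = $210.2M + $151.2M + $640.9M + $319.9M + $96.8M = $1419M.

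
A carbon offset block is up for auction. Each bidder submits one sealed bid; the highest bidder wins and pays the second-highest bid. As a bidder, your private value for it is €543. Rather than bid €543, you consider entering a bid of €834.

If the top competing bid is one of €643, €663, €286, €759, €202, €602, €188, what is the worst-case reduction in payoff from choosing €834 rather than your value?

€216

€643: truthful gives €0, deviation gives −€100 → loss €100.
€663: truthful gives €0, deviation gives −€120 → loss €120.
€286: same outcome either way → loss €0.
€759: truthful gives €0, deviation gives −€216 → loss €216.
€202: same outcome either way → loss €0.
€602: truthful gives €0, deviation gives −€59 → loss €59.
€188: same outcome either way → loss €0.
Maximum loss: €216.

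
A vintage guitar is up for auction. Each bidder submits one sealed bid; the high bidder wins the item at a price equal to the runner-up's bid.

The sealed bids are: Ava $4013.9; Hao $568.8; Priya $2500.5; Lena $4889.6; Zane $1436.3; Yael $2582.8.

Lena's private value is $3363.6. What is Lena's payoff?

Highest bid: Lena at $4889.6, so Lena wins.
Second-highest bid: Ava at $4013.9 — that is the price the winner pays.
Lena's payoff = value − price = $3363.6 − $4013.9 = −$650.3.

−$650.3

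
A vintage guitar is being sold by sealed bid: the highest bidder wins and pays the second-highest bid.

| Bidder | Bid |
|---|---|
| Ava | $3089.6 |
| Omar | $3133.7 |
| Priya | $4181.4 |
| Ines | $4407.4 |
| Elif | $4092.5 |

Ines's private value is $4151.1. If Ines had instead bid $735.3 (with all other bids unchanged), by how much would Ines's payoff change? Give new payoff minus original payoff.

The highest bid among the other bidders is $4181.4; Ines's bid doesn't change that.
Original bid $4407.4: Ines is highest, pays the top rival bid $4181.4; payoff $4151.1 − $4181.4 = −$30.3.
Alternative bid $735.3: Ines is not highest (top rival bid is $4181.4); payoff $0.
Change in payoff = $0 − (−$30.3) = $30.3.

$30.3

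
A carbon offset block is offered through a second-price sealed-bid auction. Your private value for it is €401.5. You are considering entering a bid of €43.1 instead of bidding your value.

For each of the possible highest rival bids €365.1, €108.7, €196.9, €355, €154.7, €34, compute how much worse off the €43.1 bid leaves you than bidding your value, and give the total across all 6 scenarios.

The deviation costs you only when the competing bid falls strictly between €43.1 and €401.5; elsewhere both bids give the same outcome.
€365.1: truthful payoff €36.4, deviation payoff €0 → loss €36.4.
€108.7: truthful payoff €292.8, deviation payoff €0 → loss €292.8.
€196.9: truthful payoff €204.6, deviation payoff €0 → loss €204.6.
€355: truthful payoff €46.5, deviation payoff €0 → loss €46.5.
€154.7: truthful payoff €246.8, deviation payoff €0 → loss €246.8.
€34: outcomes coincide → loss €0.
Total loss = €36.4 + €292.8 + €204.6 + €46.5 + €246.8 = €827.1.

€827.1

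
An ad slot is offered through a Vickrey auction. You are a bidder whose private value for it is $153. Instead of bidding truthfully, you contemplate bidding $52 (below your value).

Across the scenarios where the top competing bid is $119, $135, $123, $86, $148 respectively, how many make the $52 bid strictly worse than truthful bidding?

5

The deviation hurts exactly when the highest competing bid lies strictly between $52 and $153 — underbidding then forfeits a profitable win.
$119: inside the interval → strictly worse (loss $34).
$135: inside the interval → strictly worse (loss $18).
$123: inside the interval → strictly worse (loss $30).
$86: inside the interval → strictly worse (loss $67).
$148: inside the interval → strictly worse (loss $5).
Count: 5.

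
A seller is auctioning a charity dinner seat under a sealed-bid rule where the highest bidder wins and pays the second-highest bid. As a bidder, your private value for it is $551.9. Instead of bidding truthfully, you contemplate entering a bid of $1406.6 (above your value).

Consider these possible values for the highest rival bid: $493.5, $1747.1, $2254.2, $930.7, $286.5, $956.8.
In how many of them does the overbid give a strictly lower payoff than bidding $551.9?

2

The deviation hurts exactly when the highest competing bid lies strictly between $551.9 and $1406.6 — overbidding then wins at a price above your value.
$493.5: below both → same outcome either way.
$1747.1: above both → same outcome either way.
$2254.2: above both → same outcome either way.
$930.7: inside the interval → strictly worse (loss $378.8).
$286.5: below both → same outcome either way.
$956.8: inside the interval → strictly worse (loss $404.9).
Count: 2.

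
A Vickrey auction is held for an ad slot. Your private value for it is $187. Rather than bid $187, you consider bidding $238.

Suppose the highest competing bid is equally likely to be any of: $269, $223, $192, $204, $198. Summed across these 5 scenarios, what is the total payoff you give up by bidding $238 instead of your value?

$69

The deviation costs you only when the competing bid falls strictly between $187 and $238; elsewhere both bids give the same outcome.
$269: outcomes coincide → loss $0.
$223: truthful payoff $0, deviation payoff −$36 → loss $36.
$192: truthful payoff $0, deviation payoff −$5 → loss $5.
$204: truthful payoff $0, deviation payoff −$17 → loss $17.
$198: truthful payoff $0, deviation payoff −$11 → loss $11.
Total loss = $36 + $5 + $17 + $11 = $69.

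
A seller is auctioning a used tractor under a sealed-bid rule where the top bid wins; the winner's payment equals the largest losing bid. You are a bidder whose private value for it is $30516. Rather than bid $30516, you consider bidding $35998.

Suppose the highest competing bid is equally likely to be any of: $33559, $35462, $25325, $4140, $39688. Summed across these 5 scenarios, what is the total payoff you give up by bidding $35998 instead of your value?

$7989

The deviation costs you only when the competing bid falls strictly between $30516 and $35998; elsewhere both bids give the same outcome.
$33559: truthful payoff $0, deviation payoff −$3043 → loss $3043.
$35462: truthful payoff $0, deviation payoff −$4946 → loss $4946.
$25325: outcomes coincide → loss $0.
$4140: outcomes coincide → loss $0.
$39688: outcomes coincide → loss $0.
Total loss = $3043 + $4946 = $7989.
Truthful bidding weakly dominates here: raising your bid can only win items priced above your value, and lowering it can only forfeit items priced below.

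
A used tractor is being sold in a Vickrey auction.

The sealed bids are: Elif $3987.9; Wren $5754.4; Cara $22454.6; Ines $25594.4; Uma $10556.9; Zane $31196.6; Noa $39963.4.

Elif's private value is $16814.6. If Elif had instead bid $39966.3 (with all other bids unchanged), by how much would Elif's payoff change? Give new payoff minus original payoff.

The highest bid among the other bidders is $39963.4; Elif's bid doesn't change that.
Original bid $3987.9: Elif is not highest (top rival bid is $39963.4); payoff $0.
Alternative bid $39966.3: Elif is highest, pays the top rival bid $39963.4; payoff $16814.6 − $39963.4 = −$23148.8.
Change in payoff = −$23148.8 − ($0) = −$23148.8.

−$23148.8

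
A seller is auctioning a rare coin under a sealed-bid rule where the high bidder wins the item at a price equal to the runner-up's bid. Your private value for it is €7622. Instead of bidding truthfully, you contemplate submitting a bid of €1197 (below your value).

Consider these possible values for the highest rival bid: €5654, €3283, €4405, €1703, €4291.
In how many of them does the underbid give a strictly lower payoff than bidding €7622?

The deviation hurts exactly when the highest competing bid lies strictly between €1197 and €7622 — underbidding then forfeits a profitable win.
€5654: inside the interval → strictly worse (loss €1968).
€3283: inside the interval → strictly worse (loss €4339).
€4405: inside the interval → strictly worse (loss €3217).
€1703: inside the interval → strictly worse (loss €5919).
€4291: inside the interval → strictly worse (loss €3331).
Count: 5.

5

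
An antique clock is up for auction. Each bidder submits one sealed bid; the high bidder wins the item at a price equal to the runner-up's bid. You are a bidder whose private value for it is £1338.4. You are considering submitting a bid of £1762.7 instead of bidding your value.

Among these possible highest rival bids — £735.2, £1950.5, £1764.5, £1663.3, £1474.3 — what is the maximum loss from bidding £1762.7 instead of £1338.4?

£735.2: same outcome either way → loss £0.
£1950.5: same outcome either way → loss £0.
£1764.5: same outcome either way → loss £0.
£1663.3: truthful gives £0, deviation gives −£324.9 → loss £324.9.
£1474.3: truthful gives £0, deviation gives −£135.9 → loss £135.9.
Maximum loss: £324.9.

£324.9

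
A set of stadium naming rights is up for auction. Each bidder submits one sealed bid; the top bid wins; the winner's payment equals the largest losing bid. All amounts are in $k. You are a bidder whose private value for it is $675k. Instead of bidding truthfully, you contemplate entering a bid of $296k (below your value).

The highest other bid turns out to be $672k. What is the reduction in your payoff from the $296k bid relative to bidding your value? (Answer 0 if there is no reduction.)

Bidding your value $675k: you win (since $675k > $672k) and pay $672k. Payoff $3k.
Bidding $296k: you lose. Payoff $0k.
The competing bid $672k lies between your shaded bid and your value, so underbidding forfeits an item you could have won at a profitable price.
Loss from deviating = $3k − ($0k) = $3k.
Truthful bidding weakly dominates here: raising your bid can only win items priced above your value, and lowering it can only forfeit items priced below.

$3k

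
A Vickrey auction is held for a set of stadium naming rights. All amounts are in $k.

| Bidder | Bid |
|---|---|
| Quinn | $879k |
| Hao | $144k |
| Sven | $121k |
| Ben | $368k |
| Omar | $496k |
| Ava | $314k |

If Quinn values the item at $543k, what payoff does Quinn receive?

$47k

Highest bid: Quinn at $879k, so Quinn wins.
Second-highest bid: Omar at $496k — that is the price the winner pays.
Quinn's payoff = value − price = $543k − $496k = $47k.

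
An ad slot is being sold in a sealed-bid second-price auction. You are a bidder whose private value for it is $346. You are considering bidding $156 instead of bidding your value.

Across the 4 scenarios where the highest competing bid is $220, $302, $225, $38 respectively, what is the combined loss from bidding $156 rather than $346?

$291

The deviation costs you only when the competing bid falls strictly between $156 and $346; elsewhere both bids give the same outcome.
$220: truthful payoff $126, deviation payoff $0 → loss $126.
$302: truthful payoff $44, deviation payoff $0 → loss $44.
$225: truthful payoff $121, deviation payoff $0 → loss $121.
$38: outcomes coincide → loss $0.
Total loss = $126 + $44 + $121 = $291.
Truthful bidding weakly dominates here: raising your bid can only win items priced above your value, and lowering it can only forfeit items priced below.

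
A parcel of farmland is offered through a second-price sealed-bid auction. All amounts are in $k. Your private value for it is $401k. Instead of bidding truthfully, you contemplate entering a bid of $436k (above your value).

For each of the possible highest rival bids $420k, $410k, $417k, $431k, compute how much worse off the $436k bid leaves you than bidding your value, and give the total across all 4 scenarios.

The deviation costs you only when the competing bid falls strictly between $401k and $436k; elsewhere both bids give the same outcome.
$420k: truthful payoff $0k, deviation payoff −$19k → loss $19k.
$410k: truthful payoff $0k, deviation payoff −$9k → loss $9k.
$417k: truthful payoff $0k, deviation payoff −$16k → loss $16k.
$431k: truthful payoff $0k, deviation payoff −$30k → loss $30k.
Total loss = $19k + $9k + $16k + $30k = $74k.

$74k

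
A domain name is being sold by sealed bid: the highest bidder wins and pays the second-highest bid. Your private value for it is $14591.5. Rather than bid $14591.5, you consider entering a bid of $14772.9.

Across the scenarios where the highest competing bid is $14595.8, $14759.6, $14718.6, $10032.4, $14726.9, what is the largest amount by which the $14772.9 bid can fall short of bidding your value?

$168.1

$14595.8: truthful gives $0, deviation gives −$4.3 → loss $4.3.
$14759.6: truthful gives $0, deviation gives −$168.1 → loss $168.1.
$14718.6: truthful gives $0, deviation gives −$127.1 → loss $127.1.
$10032.4: same outcome either way → loss $0.
$14726.9: truthful gives $0, deviation gives −$135.4 → loss $135.4.
Maximum loss: $168.1.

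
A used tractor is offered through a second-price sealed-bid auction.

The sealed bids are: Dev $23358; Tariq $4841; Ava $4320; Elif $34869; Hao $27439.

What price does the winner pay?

$27439

Highest bid: Elif at $34869, so Elif wins.
Second-highest bid: Hao at $27439 — that is the price the winner pays.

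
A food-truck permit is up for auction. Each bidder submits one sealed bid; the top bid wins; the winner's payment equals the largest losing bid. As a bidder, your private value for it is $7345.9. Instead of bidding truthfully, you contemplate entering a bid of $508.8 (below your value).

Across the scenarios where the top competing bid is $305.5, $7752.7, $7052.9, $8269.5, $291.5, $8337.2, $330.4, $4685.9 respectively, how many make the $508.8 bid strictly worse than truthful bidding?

2

The deviation hurts exactly when the highest competing bid lies strictly between $508.8 and $7345.9 — underbidding then forfeits a profitable win.
$305.5: below both → same outcome either way.
$7752.7: above both → same outcome either way.
$7052.9: inside the interval → strictly worse (loss $293).
$8269.5: above both → same outcome either way.
$291.5: below both → same outcome either way.
$8337.2: above both → same outcome either way.
$330.4: below both → same outcome either way.
$4685.9: inside the interval → strictly worse (loss $2660).
Count: 2.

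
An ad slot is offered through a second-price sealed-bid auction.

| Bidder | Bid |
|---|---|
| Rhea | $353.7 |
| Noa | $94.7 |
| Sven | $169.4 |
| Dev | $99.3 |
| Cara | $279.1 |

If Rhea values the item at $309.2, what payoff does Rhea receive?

Highest bid: Rhea at $353.7, so Rhea wins.
Second-highest bid: Cara at $279.1 — that is the price the winner pays.
Rhea's payoff = value − price = $309.2 − $279.1 = $30.1.

$30.1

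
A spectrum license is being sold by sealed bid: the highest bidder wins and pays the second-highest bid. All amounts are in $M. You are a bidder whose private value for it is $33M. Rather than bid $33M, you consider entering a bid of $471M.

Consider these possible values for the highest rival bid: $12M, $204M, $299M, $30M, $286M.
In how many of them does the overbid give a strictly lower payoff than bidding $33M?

The deviation hurts exactly when the highest competing bid lies strictly between $33M and $471M — overbidding then wins at a price above your value.
$12M: below both → same outcome either way.
$204M: inside the interval → strictly worse (loss $171M).
$299M: inside the interval → strictly worse (loss $266M).
$30M: below both → same outcome either way.
$286M: inside the interval → strictly worse (loss $253M).
Count: 3.

3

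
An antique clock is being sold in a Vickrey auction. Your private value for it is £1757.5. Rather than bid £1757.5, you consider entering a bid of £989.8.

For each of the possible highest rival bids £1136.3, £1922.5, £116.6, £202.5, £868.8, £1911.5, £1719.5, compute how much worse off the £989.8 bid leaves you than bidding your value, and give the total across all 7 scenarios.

The deviation costs you only when the competing bid falls strictly between £989.8 and £1757.5; elsewhere both bids give the same outcome.
£1136.3: truthful payoff £621.2, deviation payoff £0 → loss £621.2.
£1922.5: outcomes coincide → loss £0.
£116.6: outcomes coincide → loss £0.
£202.5: outcomes coincide → loss £0.
£868.8: outcomes coincide → loss £0.
£1911.5: outcomes coincide → loss £0.
£1719.5: truthful payoff £38, deviation payoff £0 → loss £38.
Total loss = £621.2 + £38 = £659.2.

£659.2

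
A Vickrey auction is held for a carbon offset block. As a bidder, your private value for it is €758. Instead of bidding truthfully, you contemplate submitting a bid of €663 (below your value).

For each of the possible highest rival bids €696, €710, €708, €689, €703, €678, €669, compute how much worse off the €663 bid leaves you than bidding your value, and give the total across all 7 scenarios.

€453

The deviation costs you only when the competing bid falls strictly between €663 and €758; elsewhere both bids give the same outcome.
€696: truthful payoff €62, deviation payoff €0 → loss €62.
€710: truthful payoff €48, deviation payoff €0 → loss €48.
€708: truthful payoff €50, deviation payoff €0 → loss €50.
€689: truthful payoff €69, deviation payoff €0 → loss €69.
€703: truthful payoff €55, deviation payoff €0 → loss €55.
€678: truthful payoff €80, deviation payoff €0 → loss €80.
€669: truthful payoff €89, deviation payoff €0 → loss €89.
Total loss = €62 + €48 + €50 + €69 + €55 + €80 + €89 = €453.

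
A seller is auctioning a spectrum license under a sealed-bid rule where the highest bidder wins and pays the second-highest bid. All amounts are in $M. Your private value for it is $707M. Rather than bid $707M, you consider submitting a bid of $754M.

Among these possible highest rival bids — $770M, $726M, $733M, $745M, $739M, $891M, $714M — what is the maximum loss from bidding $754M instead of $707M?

$770M: same outcome either way → loss $0M.
$726M: truthful gives $0M, deviation gives −$19M → loss $19M.
$733M: truthful gives $0M, deviation gives −$26M → loss $26M.
$745M: truthful gives $0M, deviation gives −$38M → loss $38M.
$739M: truthful gives $0M, deviation gives −$32M → loss $32M.
$891M: same outcome either way → loss $0M.
$714M: truthful gives $0M, deviation gives −$7M → loss $7M.
Maximum loss: $38M.

$38M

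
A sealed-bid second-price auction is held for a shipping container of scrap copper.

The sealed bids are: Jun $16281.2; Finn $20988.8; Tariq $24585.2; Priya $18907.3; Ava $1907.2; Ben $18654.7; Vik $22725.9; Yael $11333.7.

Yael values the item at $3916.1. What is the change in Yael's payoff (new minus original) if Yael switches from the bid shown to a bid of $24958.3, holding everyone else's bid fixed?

−$20669.1

The highest bid among the other bidders is $24585.2; Yael's bid doesn't change that.
Original bid $11333.7: Yael is not highest (top rival bid is $24585.2); payoff $0.
Alternative bid $24958.3: Yael is highest, pays the top rival bid $24585.2; payoff $3916.1 − $24585.2 = −$20669.1.
Change in payoff = −$20669.1 − ($0) = −$20669.1.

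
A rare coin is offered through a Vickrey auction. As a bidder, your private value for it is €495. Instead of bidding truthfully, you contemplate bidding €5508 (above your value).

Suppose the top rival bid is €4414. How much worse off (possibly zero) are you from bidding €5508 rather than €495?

Bidding your value €495: you lose (since €495 < €4414). Payoff €0.
Bidding €5508: you win and pay €4414. Payoff €495 − €4414 = −€3919.
The competing bid €4414 lies between your value and your inflated bid, so overbidding wins an item priced above your value.
Loss from deviating = €0 − (−€3919) = €3919.

€3919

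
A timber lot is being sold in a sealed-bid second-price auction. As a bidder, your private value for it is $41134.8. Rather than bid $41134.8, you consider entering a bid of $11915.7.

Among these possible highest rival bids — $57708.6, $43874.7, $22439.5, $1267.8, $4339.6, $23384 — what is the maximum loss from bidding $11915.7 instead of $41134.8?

$57708.6: same outcome either way → loss $0.
$43874.7: same outcome either way → loss $0.
$22439.5: truthful gives $18695.3, deviation gives $0 → loss $18695.3.
$1267.8: same outcome either way → loss $0.
$4339.6: same outcome either way → loss $0.
$23384: truthful gives $17750.8, deviation gives $0 → loss $17750.8.
Maximum loss: $18695.3.

$18695.3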